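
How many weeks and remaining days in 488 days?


Weeks: 488 ÷ 7 = 69 remainder 5

69 weeks 5 days


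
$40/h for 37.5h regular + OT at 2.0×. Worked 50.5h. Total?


Regular: 37.5h × $40 = $1500.00
Overtime: 50.5 - 37.5 = 13.0h
OT pay: 13.0h × $40 × 2.0 = $1040.00
Total = $1500.00 + $1040.00 = $2540.00

$2540.00


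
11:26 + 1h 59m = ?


13:25

Start: 686 minutes from midnight
Add: 119 minutes
Total: 805 minutes
Hours: 805 ÷ 60 = 13 remainder 25


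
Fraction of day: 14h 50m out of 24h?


Total minutes: 14×60 + 50 = 890
Day = 24×60 = 1440 minutes
Fraction = 890/1440 ≈ 0.6181
As a percentage: 890/1440 × 100 ≈ 61.81%

0.6181 (61.81%)


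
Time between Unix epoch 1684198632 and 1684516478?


317846 seconds (88.3 hours / 3.68 days)

Difference = 1684516478 - 1684198632 = 317846 seconds
In hours: 317846 / 3600 ≈ 88.3
In days: 317846 / 86400 ≈ 3.68


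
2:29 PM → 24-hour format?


14:29

Input: 2:29 PM
PM: 2 + 12 = 14


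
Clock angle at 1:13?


41.5°

Hour hand = 1×30 + 13×0.5 = 36.5°
Minute hand = 13×6 = 78°
Difference = |36.5 - 78| = 41.5°


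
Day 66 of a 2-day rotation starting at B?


Shift A

Shifts: A, B
Start: B (index 1)
Day 66: (1 + 66 - 1) mod 2
= 66 mod 2
= 0
Index 0 → shift A


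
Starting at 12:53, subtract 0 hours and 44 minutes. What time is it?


12:09

Start: 773 minutes from midnight
Subtract: 44 minutes
Remaining: 773 - 44 = 729
Hours: 12, Minutes: 9


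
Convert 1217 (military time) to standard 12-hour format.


12:17 PM

Hour: 12
12 → 12 PM (noon)


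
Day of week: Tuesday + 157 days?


Friday

Start: Tuesday (index 1)
(1 + 157) mod 7
= 158 mod 7
= 4
Index 4 → Friday


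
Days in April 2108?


Month: April (month 4)
April has 30 days

30 days


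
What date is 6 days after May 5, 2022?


Start: May 5, 2022
Add 6 days
May 5 + 6 = May 11, 2022

May 11, 2022


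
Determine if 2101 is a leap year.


Rules: divisible by 4 AND (not by 100 OR by 400)
2101 ÷ 4 = 525 remainder 1 → not divisible by 4
Not divisible by 4 → not a leap year

No


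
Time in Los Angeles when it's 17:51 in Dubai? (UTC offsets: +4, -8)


Time difference = UTC-8 - UTC+4 = -12 hours
New hour = (17 -12) mod 24
= 5 mod 24 = 5
Minutes unchanged → 05:51

05:51


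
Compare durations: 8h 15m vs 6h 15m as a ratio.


33:25 (1.32)

Duration 1: 495 minutes
Duration 2: 375 minutes
Ratio = 495:375
GCD = 15
Simplified = 33:25
As a decimal: 33/25 = 1.32


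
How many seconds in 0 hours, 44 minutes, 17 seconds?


2657 seconds

Hours: 0 × 3600 = 0
Minutes: 44 × 60 = 2640
Seconds: 17
Total = 0 + 2640 + 17 = 2657


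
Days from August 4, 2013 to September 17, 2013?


44 days

From August 4, 2013 to September 17, 2013
Rest of August 2013: 31 - 4 = 27
Days into September 2013: 17
Total = 27 + 17 = 44 days


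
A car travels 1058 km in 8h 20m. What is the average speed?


Distance: 1058 km
Time: 8h 20m = 500 min = 500/60 = 25/3 hours
Speed = 1058 ÷ (25/3) = 1058 × 3 / 25 = 3174/25 ≈ 127.0 km/h

127.0 km/h


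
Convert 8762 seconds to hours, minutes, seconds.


Hours: 8762 ÷ 3600 = 2 remainder 1562
Minutes: 1562 ÷ 60 = 26 remainder 2
Seconds: 2

2h 26m 2s


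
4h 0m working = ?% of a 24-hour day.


16.7%

Time: 240 minutes
Day: 1440 minutes
Percentage = (240/1440) × 100 ≈ 16.7%


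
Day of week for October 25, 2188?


Zeller's congruence:
q=25, m=10, k=88, j=21
h = (25 + ⌊13×11/5⌋ + 88 + ⌊88/4⌋ + ⌊21/4⌋ - 2×21) mod 7
= (25 + 28 + 88 + 22 + 5 - 42) mod 7
= 126 mod 7 = 0
h=0 → Saturday

Saturday


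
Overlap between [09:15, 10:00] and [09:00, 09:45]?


30 minutes

Meeting A: 555-600 (in minutes from midnight)
Meeting B: 540-585
Overlap start = max(555, 540) = 555
Overlap end = min(600, 585) = 585
Overlap = max(0, 585 - 555) = 30 min


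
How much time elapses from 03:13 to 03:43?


End time in minutes: 3×60 + 43 = 223
Start time in minutes: 3×60 + 13 = 193
Difference = 223 - 193 = 30 minutes
= 0 hours 30 minutes

0h 30m


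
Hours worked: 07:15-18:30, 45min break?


10h 30m (630 minutes)

Total time = (18×60+30) - (7×60+15)
= 1110 - 435 = 675 min
Minus break: 675 - 45 = 630 min
= 10h 30m


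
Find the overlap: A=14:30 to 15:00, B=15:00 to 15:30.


Meeting A: 870-900 (in minutes from midnight)
Meeting B: 900-930
Overlap start = max(870, 900) = 900
Overlap end = min(900, 930) = 900
Overlap = max(0, 900 - 900) = 0 min

0 minutes


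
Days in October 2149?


Month: October (month 10)
October has 31 days

31 days


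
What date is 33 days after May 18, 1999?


Start: May 18, 1999
Add 33 days
May 18 → June 1: 31 - 18 + 1 = 14 days (33 - 14 = 19 left)
June 1 + 19 = June 20, 1999

June 20, 1999


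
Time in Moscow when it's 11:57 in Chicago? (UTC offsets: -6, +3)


Time difference = UTC+3 - UTC-6 = +9 hours
New hour = (11 + 9) mod 24
= 20 mod 24 = 20
Minutes unchanged → 20:57

20:57


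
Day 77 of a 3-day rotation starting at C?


Shift A

Shifts: A, B, C
Start: C (index 2)
Day 77: (2 + 77 - 1) mod 3
= 78 mod 3
= 0
Index 0 → shift A


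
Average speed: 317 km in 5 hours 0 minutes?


Distance: 317 km
Time: 5 hours
Speed = 317 / 5 = 63.4 km/h

63.4 km/h


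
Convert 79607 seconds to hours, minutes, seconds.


22h 6m 47s

Hours: 79607 ÷ 3600 = 22 remainder 407
Minutes: 407 ÷ 60 = 6 remainder 47
Seconds: 47


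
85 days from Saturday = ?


Sunday

Start: Saturday (index 5)
(5 + 85) mod 7
= 90 mod 7
= 6
Index 6 → Sunday


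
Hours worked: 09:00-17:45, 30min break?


Total time = (17×60+45) - (9×60+0)
= 1065 - 540 = 525 min
Minus break: 525 - 30 = 495 min
= 8h 15m

8h 15m (495 minutes)


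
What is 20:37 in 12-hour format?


Hour: 20
20 - 12 = 8 → PM

8:37 PM


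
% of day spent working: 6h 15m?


26.0%

Time: 375 minutes
Day: 1440 minutes
Percentage = (375/1440) × 100 ≈ 26.0%


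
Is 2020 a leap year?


Rules: divisible by 4 AND (not by 100 OR by 400)
2020 ÷ 4 = 505 exactly → divisible by 4
2020 ÷ 100 = 20 remainder 20 → not divisible by 100
Divisible by 4 but not by 100 → leap year

Yes


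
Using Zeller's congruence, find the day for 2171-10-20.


Zeller's congruence:
q=20, m=10, k=71, j=21
h = (20 + ⌊13×11/5⌋ + 71 + ⌊71/4⌋ + ⌊21/4⌋ - 2×21) mod 7
= (20 + 28 + 71 + 17 + 5 - 42) mod 7
= 99 mod 7 = 1
h=1 → Sunday

Sunday


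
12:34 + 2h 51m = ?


15:25

Start: 754 minutes from midnight
Add: 171 minutes
Total: 925 minutes
Hours: 925 ÷ 60 = 15 remainder 25


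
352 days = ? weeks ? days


Weeks: 352 ÷ 7 = 50 remainder 2

50 weeks 2 days


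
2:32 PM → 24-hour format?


14:32

Input: 2:32 PM
PM: 2 + 12 = 14


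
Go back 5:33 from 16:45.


11:12

Start: 1005 minutes from midnight
Subtract: 333 minutes
Remaining: 1005 - 333 = 672
Hours: 11, Minutes: 12


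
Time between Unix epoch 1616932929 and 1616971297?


Difference = 1616971297 - 1616932929 = 38368 seconds
In hours: 38368 / 3600 ≈ 10.7
In days: 38368 / 86400 ≈ 0.44

38368 seconds (10.7 hours / 0.44 days)


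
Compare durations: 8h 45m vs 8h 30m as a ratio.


35:34 (1.03)

Duration 1: 525 minutes
Duration 2: 510 minutes
Ratio = 525:510
GCD = 15
Simplified = 35:34
As a decimal: 35/34 ≈ 1.03


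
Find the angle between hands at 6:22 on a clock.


Hour hand = 6×30 + 22×0.5 = 191.0°
Minute hand = 22×6 = 132°
Difference = |191.0 - 132| = 59.0°

59.0°


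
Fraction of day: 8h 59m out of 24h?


Total minutes: 8×60 + 59 = 539
Day = 24×60 = 1440 minutes
Fraction = 539/1440 ≈ 0.3743
As a percentage: 539/1440 × 100 ≈ 37.43%

0.3743 (37.43%)


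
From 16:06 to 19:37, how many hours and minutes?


3h 31m

End time in minutes: 19×60 + 37 = 1177
Start time in minutes: 16×60 + 6 = 966
Difference = 1177 - 966 = 211 minutes
= 3 hours 31 minutes


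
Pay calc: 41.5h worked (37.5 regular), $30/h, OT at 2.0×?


$1365.00

Regular: 37.5h × $30 = $1125.00
Overtime: 41.5 - 37.5 = 4.0h
OT pay: 4.0h × $30 × 2.0 = $240.00
Total = $1125.00 + $240.00 = $1365.00


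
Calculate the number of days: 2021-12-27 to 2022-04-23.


117 days

From December 27, 2021 to April 23, 2022
Rest of December 2021: 31 - 27 = 4
Full months: January 31, February 2022 28, March 31
Days into April 2022: 23
Total = 4 + 31 + 28 + 31 + 23 = 117 days


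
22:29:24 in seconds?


80964 seconds

Hours: 22 × 3600 = 79200
Minutes: 29 × 60 = 1740
Seconds: 24
Total = 79200 + 1740 + 24 = 80964


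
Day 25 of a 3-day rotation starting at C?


Shifts: A, B, C
Start: C (index 2)
Day 25: (2 + 25 - 1) mod 3
= 26 mod 3
= 2
Index 2 → shift C

Shift C


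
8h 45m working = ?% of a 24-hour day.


Time: 525 minutes
Day: 1440 minutes
Percentage = (525/1440) × 100 ≈ 36.5%

36.5%


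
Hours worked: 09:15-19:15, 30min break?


9h 30m (570 minutes)

Total time = (19×60+15) - (9×60+15)
= 1155 - 555 = 600 min
Minus break: 600 - 30 = 570 min
= 9h 30m


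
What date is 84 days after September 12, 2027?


December 5, 2027

Start: September 12, 2027
Add 84 days
September 12 → October 1: 30 - 12 + 1 = 19 days (84 - 19 = 65 left)
October 1 → November 1: 31 - 1 + 1 = 31 days (65 - 31 = 34 left)
November 1 → December 1: 30 - 1 + 1 = 30 days (34 - 30 = 4 left)
December 1 + 4 = December 5, 2027


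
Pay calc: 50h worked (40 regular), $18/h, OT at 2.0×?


Regular: 40h × $18 = $720.00
Overtime: 50 - 40 = 10h
OT pay: 10h × $18 × 2.0 = $360.00
Total = $720.00 + $360.00 = $1080.00

$1080.00


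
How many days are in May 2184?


31 days

Month: May (month 5)
May has 31 days


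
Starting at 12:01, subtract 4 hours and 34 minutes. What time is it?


07:27

Start: 721 minutes from midnight
Subtract: 274 minutes
Remaining: 721 - 274 = 447
Hours: 7, Minutes: 27


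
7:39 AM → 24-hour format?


07:39

Input: 7:39 AM
AM hour stays: 7


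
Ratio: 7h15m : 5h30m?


Duration 1: 435 minutes
Duration 2: 330 minutes
Ratio = 435:330
GCD = 15
Simplified = 29:22
As a decimal: 29/22 ≈ 1.32

29:22 (1.32)


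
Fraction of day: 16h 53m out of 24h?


0.7035 (70.35%)

Total minutes: 16×60 + 53 = 1013
Day = 24×60 = 1440 minutes
Fraction = 1013/1440 ≈ 0.7035
As a percentage: 1013/1440 × 100 ≈ 70.35%


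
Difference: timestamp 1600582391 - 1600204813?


Difference = 1600582391 - 1600204813 = 377578 seconds
In hours: 377578 / 3600 ≈ 104.9
In days: 377578 / 86400 ≈ 4.37

377578 seconds (104.9 hours / 4.37 days)


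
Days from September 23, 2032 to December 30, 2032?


98 days

From September 23, 2032 to December 30, 2032
Rest of September 2032: 30 - 23 = 7
Full months: October 31, November 30
Days into December 2032: 30
Total = 7 + 31 + 30 + 30 = 98 days


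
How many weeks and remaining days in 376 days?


Weeks: 376 ÷ 7 = 53 remainder 5

53 weeks 5 days


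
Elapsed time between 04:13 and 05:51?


1h 38m

End time in minutes: 5×60 + 51 = 351
Start time in minutes: 4×60 + 13 = 253
Difference = 351 - 253 = 98 minutes
= 1 hours 38 minutes


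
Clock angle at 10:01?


65.5°

Hour hand = 10×30 + 1×0.5 = 300.5°
Minute hand = 1×6 = 6°
Difference = |300.5 - 6| = 294.5°
Since > 180°: 360 - 294.5 = 65.5°


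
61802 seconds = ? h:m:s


17h 10m 2s

Hours: 61802 ÷ 3600 = 17 remainder 602
Minutes: 602 ÷ 60 = 10 remainder 2
Seconds: 2


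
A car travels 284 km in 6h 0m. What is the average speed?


Distance: 284 km
Time: 6 hours
Speed = 284 / 6 ≈ 47.3 km/h

47.3 km/h


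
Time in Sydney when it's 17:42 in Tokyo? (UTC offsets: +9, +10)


Time difference = UTC+10 - UTC+9 = +1 hours
New hour = (17 + 1) mod 24
= 18 mod 24 = 18
Minutes unchanged → 18:42

18:42


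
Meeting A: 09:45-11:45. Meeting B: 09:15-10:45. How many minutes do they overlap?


60 minutes

Meeting A: 585-705 (in minutes from midnight)
Meeting B: 555-645
Overlap start = max(585, 555) = 585
Overlap end = min(705, 645) = 645
Overlap = max(0, 645 - 585) = 60 min


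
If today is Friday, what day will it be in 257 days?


Wednesday

Start: Friday (index 4)
(4 + 257) mod 7
= 261 mod 7
= 2
Index 2 → Wednesday


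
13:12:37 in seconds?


Hours: 13 × 3600 = 46800
Minutes: 12 × 60 = 720
Seconds: 37
Total = 46800 + 720 + 37 = 47557

47557 seconds


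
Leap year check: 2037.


No

Rules: divisible by 4 AND (not by 100 OR by 400)
2037 ÷ 4 = 509 remainder 1 → not divisible by 4
Not divisible by 4 → not a leap year


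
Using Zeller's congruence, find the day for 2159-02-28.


Zeller's congruence:
q=28, m=14, k=58, j=21
h = (28 + ⌊13×15/5⌋ + 58 + ⌊58/4⌋ + ⌊21/4⌋ - 2×21) mod 7
= (28 + 39 + 58 + 14 + 5 - 42) mod 7
= 102 mod 7 = 4
h=4 → Wednesday

Wednesday


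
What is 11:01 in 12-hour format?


Hour: 11
11 < 12 → AM

11:01 AM


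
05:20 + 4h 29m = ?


Start: 320 minutes from midnight
Add: 269 minutes
Total: 589 minutes
Hours: 589 ÷ 60 = 9 remainder 49

09:49


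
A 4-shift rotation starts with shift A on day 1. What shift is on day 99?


Shifts: A, B, C, D
Start: A (index 0)
Day 99: (0 + 99 - 1) mod 4
= 98 mod 4
= 2
Index 2 → shift C

Shift C


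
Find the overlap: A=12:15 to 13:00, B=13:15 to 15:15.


Meeting A: 735-780 (in minutes from midnight)
Meeting B: 795-915
Overlap start = max(735, 795) = 795
Overlap end = min(780, 915) = 780
Overlap = max(0, 780 - 795) = 0 min

0 minutes


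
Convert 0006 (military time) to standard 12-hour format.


Hour: 0
0 → 12 AM (midnight)

12:06 AM


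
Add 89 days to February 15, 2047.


May 15, 2047

Start: February 15, 2047
Add 89 days
February 15 → March 1: 28 - 15 + 1 = 14 days (89 - 14 = 75 left)
March 1 → April 1: 31 - 1 + 1 = 31 days (75 - 31 = 44 left)
April 1 → May 1: 30 - 1 + 1 = 30 days (44 - 30 = 14 left)
May 1 + 14 = May 15, 2047


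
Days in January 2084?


Month: January (month 1)
January has 31 days

31 days


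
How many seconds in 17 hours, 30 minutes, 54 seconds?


63054 seconds

Hours: 17 × 3600 = 61200
Minutes: 30 × 60 = 1800
Seconds: 54
Total = 61200 + 1800 + 54 = 63054


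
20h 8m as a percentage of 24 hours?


0.8389 (83.89%)

Total minutes: 20×60 + 8 = 1208
Day = 24×60 = 1440 minutes
Fraction = 1208/1440 ≈ 0.8389
As a percentage: 1208/1440 × 100 ≈ 83.89%


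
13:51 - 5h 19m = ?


Start: 831 minutes from midnight
Subtract: 319 minutes
Remaining: 831 - 319 = 512
Hours: 8, Minutes: 32

08:32


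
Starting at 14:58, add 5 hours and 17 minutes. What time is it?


Start: 898 minutes from midnight
Add: 317 minutes
Total: 1215 minutes
Hours: 1215 ÷ 60 = 20 remainder 15

20:15


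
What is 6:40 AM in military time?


06:40

Input: 6:40 AM
AM hour stays: 6


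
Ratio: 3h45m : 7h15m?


Duration 1: 225 minutes
Duration 2: 435 minutes
Ratio = 225:435
GCD = 15
Simplified = 15:29
As a decimal: 15/29 ≈ 0.52

15:29 (0.52)


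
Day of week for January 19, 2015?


Monday

Zeller's congruence:
q=19, m=13, k=14, j=20
h = (19 + ⌊13×14/5⌋ + 14 + ⌊14/4⌋ + ⌊20/4⌋ - 2×20) mod 7
= (19 + 36 + 14 + 3 + 5 - 40) mod 7
= 37 mod 7 = 2
h=2 → Monday


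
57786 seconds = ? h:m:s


16h 3m 6s

Hours: 57786 ÷ 3600 = 16 remainder 186
Minutes: 186 ÷ 60 = 3 remainder 6
Seconds: 6


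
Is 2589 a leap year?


No

Rules: divisible by 4 AND (not by 100 OR by 400)
2589 ÷ 4 = 647 remainder 1 → not divisible by 4
Not divisible by 4 → not a leap year


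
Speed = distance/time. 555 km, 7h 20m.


75.7 km/h

Distance: 555 km
Time: 7h 20m = 440 min = 440/60 = 22/3 hours
Speed = 555 ÷ (22/3) = 555 × 3 / 22 = 1665/22 ≈ 75.7 km/h


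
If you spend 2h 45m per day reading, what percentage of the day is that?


Time: 165 minutes
Day: 1440 minutes
Percentage = (165/1440) × 100 ≈ 11.5%

11.5%


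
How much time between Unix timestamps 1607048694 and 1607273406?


Difference = 1607273406 - 1607048694 = 224712 seconds
In hours: 224712 / 3600 ≈ 62.4
In days: 224712 / 86400 ≈ 2.60

224712 seconds (62.4 hours / 2.60 days)


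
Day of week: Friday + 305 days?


Tuesday

Start: Friday (index 4)
(4 + 305) mod 7
= 309 mod 7
= 1
Index 1 → Tuesday


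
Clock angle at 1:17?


Hour hand = 1×30 + 17×0.5 = 38.5°
Minute hand = 17×6 = 102°
Difference = |38.5 - 102| = 63.5°

63.5°


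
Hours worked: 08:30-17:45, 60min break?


8h 15m (495 minutes)

Total time = (17×60+45) - (8×60+30)
= 1065 - 510 = 555 min
Minus break: 555 - 60 = 495 min
= 8h 15m


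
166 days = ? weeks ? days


Weeks: 166 ÷ 7 = 23 remainder 5

23 weeks 5 days


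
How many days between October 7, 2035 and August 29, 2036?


From October 7, 2035 to August 29, 2036
Rest of October 2035: 31 - 7 = 24
Full months: November 30, December 31, January 31, February 2036 29, March 31, April 30, May 31, June 30, July 31
Days into August 2036: 29
Total = 24 + 30 + 31 + 31 + 29 + 31 + 30 + 31 + 30 + 31 + 29 = 327 days

327 days


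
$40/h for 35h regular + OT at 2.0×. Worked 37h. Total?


$1560.00

Regular: 35h × $40 = $1400.00
Overtime: 37 - 35 = 2h
OT pay: 2h × $40 × 2.0 = $160.00
Total = $1400.00 + $160.00 = $1560.00


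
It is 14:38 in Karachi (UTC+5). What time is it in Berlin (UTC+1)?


10:38

Time difference = UTC+1 - UTC+5 = -4 hours
New hour = (14 -4) mod 24
= 10 mod 24 = 10
Minutes unchanged → 10:38


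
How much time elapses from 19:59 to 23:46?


3h 47m

End time in minutes: 23×60 + 46 = 1426
Start time in minutes: 19×60 + 59 = 1199
Difference = 1426 - 1199 = 227 minutes
= 3 hours 47 minutes


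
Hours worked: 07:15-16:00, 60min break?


Total time = (16×60+0) - (7×60+15)
= 960 - 435 = 525 min
Minus break: 525 - 60 = 465 min
= 7h 45m

7h 45m (465 minutes)


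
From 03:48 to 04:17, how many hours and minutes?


End time in minutes: 4×60 + 17 = 257
Start time in minutes: 3×60 + 48 = 228
Difference = 257 - 228 = 29 minutes
= 0 hours 29 minutes

0h 29m


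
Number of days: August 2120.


Month: August (month 8)
August has 31 days

31 days


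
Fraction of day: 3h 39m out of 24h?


0.1521 (15.21%)

Total minutes: 3×60 + 39 = 219
Day = 24×60 = 1440 minutes
Fraction = 219/1440 ≈ 0.1521
As a percentage: 219/1440 × 100 ≈ 15.21%


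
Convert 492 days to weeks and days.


70 weeks 2 days

Weeks: 492 ÷ 7 = 70 remainder 2


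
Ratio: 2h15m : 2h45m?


Duration 1: 135 minutes
Duration 2: 165 minutes
Ratio = 135:165
GCD = 15
Simplified = 9:11
As a decimal: 9/11 ≈ 0.82

9:11 (0.82)


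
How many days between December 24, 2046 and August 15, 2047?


From December 24, 2046 to August 15, 2047
Rest of December 2046: 31 - 24 = 7
Full months: January 31, February 2047 28, March 31, April 30, May 31, June 30, July 31
Days into August 2047: 15
Total = 7 + 31 + 28 + 31 + 30 + 31 + 30 + 31 + 15 = 234 days

234 days


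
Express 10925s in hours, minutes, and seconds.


Hours: 10925 ÷ 3600 = 3 remainder 125
Minutes: 125 ÷ 60 = 2 remainder 5
Seconds: 5

3h 2m 5s


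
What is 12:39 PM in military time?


Input: 12:39 PM
12 PM → 12 (noon)

12:39


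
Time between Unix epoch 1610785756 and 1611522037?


736281 seconds (204.5 hours / 8.52 days)

Difference = 1611522037 - 1610785756 = 736281 seconds
In hours: 736281 / 3600 ≈ 204.5
In days: 736281 / 86400 ≈ 8.52


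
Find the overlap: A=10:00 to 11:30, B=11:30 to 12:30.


Meeting A: 600-690 (in minutes from midnight)
Meeting B: 690-750
Overlap start = max(600, 690) = 690
Overlap end = min(690, 750) = 690
Overlap = max(0, 690 - 690) = 0 min

0 minutes


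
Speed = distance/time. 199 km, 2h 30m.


79.6 km/h

Distance: 199 km
Time: 2h 30m = 150 min = 150/60 = 5/2 hours
Speed = 199 ÷ (5/2) = 199 × 2 / 5 = 398/5 = 79.6 km/h


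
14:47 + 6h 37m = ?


Start: 887 minutes from midnight
Add: 397 minutes
Total: 1284 minutes
Hours: 1284 ÷ 60 = 21 remainder 24

21:24


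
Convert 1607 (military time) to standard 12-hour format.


4:07 PM

Hour: 16
16 - 12 = 4 → PM


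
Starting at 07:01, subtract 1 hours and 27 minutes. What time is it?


05:34

Start: 421 minutes from midnight
Subtract: 87 minutes
Remaining: 421 - 87 = 334
Hours: 5, Minutes: 34


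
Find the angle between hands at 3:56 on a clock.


Hour hand = 3×30 + 56×0.5 = 118.0°
Minute hand = 56×6 = 336°
Difference = |118.0 - 336| = 218.0°
Since > 180°: 360 - 218.0 = 142.0°

142.0°


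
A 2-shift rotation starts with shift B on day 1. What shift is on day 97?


Shift B

Shifts: A, B
Start: B (index 1)
Day 97: (1 + 97 - 1) mod 2
= 97 mod 2
= 1
Index 1 → shift B


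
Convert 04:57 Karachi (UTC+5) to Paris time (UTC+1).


Time difference = UTC+1 - UTC+5 = -4 hours
New hour = (4 -4) mod 24
= 0 mod 24 = 0
Minutes unchanged → 00:57

00:57


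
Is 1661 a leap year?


No

Rules: divisible by 4 AND (not by 100 OR by 400)
1661 ÷ 4 = 415 remainder 1 → not divisible by 4
Not divisible by 4 → not a leap year


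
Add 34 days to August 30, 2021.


Start: August 30, 2021
Add 34 days
August 30 → September 1: 31 - 30 + 1 = 2 days (34 - 2 = 32 left)
September 1 → October 1: 30 - 1 + 1 = 30 days (32 - 30 = 2 left)
October 1 + 2 = October 3, 2021

October 3, 2021


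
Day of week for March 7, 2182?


Zeller's congruence:
q=7, m=3, k=82, j=21
h = (7 + ⌊13×4/5⌋ + 82 + ⌊82/4⌋ + ⌊21/4⌋ - 2×21) mod 7
= (7 + 10 + 82 + 20 + 5 - 42) mod 7
= 82 mod 7 = 5
h=5 → Thursday

Thursday


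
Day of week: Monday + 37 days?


Wednesday

Start: Monday (index 0)
(0 + 37) mod 7
= 37 mod 7
= 2
Index 2 → Wednesday


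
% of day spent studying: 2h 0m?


8.3%

Time: 120 minutes
Day: 1440 minutes
Percentage = (120/1440) × 100 ≈ 8.3%


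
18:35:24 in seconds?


Hours: 18 × 3600 = 64800
Minutes: 35 × 60 = 2100
Seconds: 24
Total = 64800 + 2100 + 24 = 66924

66924 seconds


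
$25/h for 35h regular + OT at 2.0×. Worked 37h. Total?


$975.00

Regular: 35h × $25 = $875.00
Overtime: 37 - 35 = 2h
OT pay: 2h × $25 × 2.0 = $100.00
Total = $875.00 + $100.00 = $975.00


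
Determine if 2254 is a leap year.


Rules: divisible by 4 AND (not by 100 OR by 400)
2254 ÷ 4 = 563 remainder 2 → not divisible by 4
Not divisible by 4 → not a leap year

No


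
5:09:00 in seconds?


Hours: 5 × 3600 = 18000
Minutes: 9 × 60 = 540
Seconds: 0
Total = 18000 + 540 + 0 = 18540

18540 seconds


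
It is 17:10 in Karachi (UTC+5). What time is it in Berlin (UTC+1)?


13:10

Time difference = UTC+1 - UTC+5 = -4 hours
New hour = (17 -4) mod 24
= 13 mod 24 = 13
Minutes unchanged → 13:10


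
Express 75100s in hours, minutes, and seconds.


Hours: 75100 ÷ 3600 = 20 remainder 3100
Minutes: 3100 ÷ 60 = 51 remainder 40
Seconds: 40

20h 51m 40s


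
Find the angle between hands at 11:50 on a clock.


55.0°

Hour hand = 11×30 + 50×0.5 = 355.0°
Minute hand = 50×6 = 300°
Difference = |355.0 - 300| = 55.0°


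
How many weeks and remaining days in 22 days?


Weeks: 22 ÷ 7 = 3 remainder 1

3 weeks 1 days


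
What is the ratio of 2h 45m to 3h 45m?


Duration 1: 165 minutes
Duration 2: 225 minutes
Ratio = 165:225
GCD = 15
Simplified = 11:15
As a decimal: 11/15 ≈ 0.73

11:15 (0.73)


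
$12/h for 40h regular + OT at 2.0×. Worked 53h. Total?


Regular: 40h × $12 = $480.00
Overtime: 53 - 40 = 13h
OT pay: 13h × $12 × 2.0 = $312.00
Total = $480.00 + $312.00 = $792.00

$792.00


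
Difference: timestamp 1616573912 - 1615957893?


Difference = 1616573912 - 1615957893 = 616019 seconds
In hours: 616019 / 3600 ≈ 171.1
In days: 616019 / 86400 ≈ 7.13

616019 seconds (171.1 hours / 7.13 days)


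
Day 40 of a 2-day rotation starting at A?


Shift B

Shifts: A, B
Start: A (index 0)
Day 40: (0 + 40 - 1) mod 2
= 39 mod 2
= 1
Index 1 → shift B


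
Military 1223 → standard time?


12:23 PM

Hour: 12
12 → 12 PM (noon)


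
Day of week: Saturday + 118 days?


Start: Saturday (index 5)
(5 + 118) mod 7
= 123 mod 7
= 4
Index 4 → Friday

Friday


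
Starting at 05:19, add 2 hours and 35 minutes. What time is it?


Start: 319 minutes from midnight
Add: 155 minutes
Total: 474 minutes
Hours: 474 ÷ 60 = 7 remainder 54

07:54


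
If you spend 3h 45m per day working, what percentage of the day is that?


15.6%

Time: 225 minutes
Day: 1440 minutes
Percentage = (225/1440) × 100 ≈ 15.6%


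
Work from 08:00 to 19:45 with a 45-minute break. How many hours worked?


11h 0m (660 minutes)

Total time = (19×60+45) - (8×60+0)
= 1185 - 480 = 705 min
Minus break: 705 - 45 = 660 min
= 11h 0m


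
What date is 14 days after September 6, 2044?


September 20, 2044

Start: September 6, 2044
Add 14 days
September 6 + 14 = September 20, 2044


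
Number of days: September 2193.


30 days

Month: September (month 9)
September has 30 days


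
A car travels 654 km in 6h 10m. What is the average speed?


106.1 km/h

Distance: 654 km
Time: 6h 10m = 370 min = 370/60 = 37/6 hours
Speed = 654 ÷ (37/6) = 654 × 6 / 37 = 3924/37 ≈ 106.1 km/h


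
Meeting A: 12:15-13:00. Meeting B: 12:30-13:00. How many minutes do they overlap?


30 minutes

Meeting A: 735-780 (in minutes from midnight)
Meeting B: 750-780
Overlap start = max(735, 750) = 750
Overlap end = min(780, 780) = 780
Overlap = max(0, 780 - 750) = 30 min


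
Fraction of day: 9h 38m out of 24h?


Total minutes: 9×60 + 38 = 578
Day = 24×60 = 1440 minutes
Fraction = 578/1440 ≈ 0.4014
As a percentage: 578/1440 × 100 ≈ 40.14%

0.4014 (40.14%)


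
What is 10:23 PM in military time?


22:23

Input: 10:23 PM
PM: 10 + 12 = 22


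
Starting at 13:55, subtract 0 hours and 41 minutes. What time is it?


Start: 835 minutes from midnight
Subtract: 41 minutes
Remaining: 835 - 41 = 794
Hours: 13, Minutes: 14

13:14


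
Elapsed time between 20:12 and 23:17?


End time in minutes: 23×60 + 17 = 1397
Start time in minutes: 20×60 + 12 = 1212
Difference = 1397 - 1212 = 185 minutes
= 3 hours 5 minutes

3h 5m


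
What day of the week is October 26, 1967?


Zeller's congruence:
q=26, m=10, k=67, j=19
h = (26 + ⌊13×11/5⌋ + 67 + ⌊67/4⌋ + ⌊19/4⌋ - 2×19) mod 7
= (26 + 28 + 67 + 16 + 4 - 38) mod 7
= 103 mod 7 = 5
h=5 → Thursday

Thursday


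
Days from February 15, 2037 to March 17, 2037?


From February 15, 2037 to March 17, 2037
Rest of February 2037: 28 - 15 = 13
Days into March 2037: 17
Total = 13 + 17 = 30 days

30 days


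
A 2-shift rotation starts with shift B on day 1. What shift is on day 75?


Shifts: A, B
Start: B (index 1)
Day 75: (1 + 75 - 1) mod 2
= 75 mod 2
= 1
Index 1 → shift B

Shift B


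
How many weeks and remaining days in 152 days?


21 weeks 5 days

Weeks: 152 ÷ 7 = 21 remainder 5


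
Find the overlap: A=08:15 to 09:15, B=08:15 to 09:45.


Meeting A: 495-555 (in minutes from midnight)
Meeting B: 495-585
Overlap start = max(495, 495) = 495
Overlap end = min(555, 585) = 555
Overlap = max(0, 555 - 495) = 60 min

60 minutes


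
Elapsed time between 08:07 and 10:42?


2h 35m

End time in minutes: 10×60 + 42 = 642
Start time in minutes: 8×60 + 7 = 487
Difference = 642 - 487 = 155 minutes
= 2 hours 35 minutes


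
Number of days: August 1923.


31 days

Month: August (month 8)
August has 31 days


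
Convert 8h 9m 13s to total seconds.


Hours: 8 × 3600 = 28800
Minutes: 9 × 60 = 540
Seconds: 13
Total = 28800 + 540 + 13 = 29353

29353 seconds


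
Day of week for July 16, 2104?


Wednesday

Zeller's congruence:
q=16, m=7, k=4, j=21
h = (16 + ⌊13×8/5⌋ + 4 + ⌊4/4⌋ + ⌊21/4⌋ - 2×21) mod 7
= (16 + 20 + 4 + 1 + 5 - 42) mod 7
= 4 mod 7 = 4
h=4 → Wednesday


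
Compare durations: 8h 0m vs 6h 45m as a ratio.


32:27 (1.19)

Duration 1: 480 minutes
Duration 2: 405 minutes
Ratio = 480:405
GCD = 15
Simplified = 32:27
As a decimal: 32/27 ≈ 1.19


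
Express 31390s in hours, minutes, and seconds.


8h 43m 10s

Hours: 31390 ÷ 3600 = 8 remainder 2590
Minutes: 2590 ÷ 60 = 43 remainder 10
Seconds: 10


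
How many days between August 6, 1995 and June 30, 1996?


From August 6, 1995 to June 30, 1996
Rest of August 1995: 31 - 6 = 25
Full months: September 30, October 31, November 30, December 31, January 31, February 1996 29, March 31, April 30, May 31
Days into June 1996: 30
Total = 25 + 30 + 31 + 30 + 31 + 31 + 29 + 31 + 30 + 31 + 30 = 329 days

329 days


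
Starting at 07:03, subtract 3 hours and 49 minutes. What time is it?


Start: 423 minutes from midnight
Subtract: 229 minutes
Remaining: 423 - 229 = 194
Hours: 3, Minutes: 14

03:14


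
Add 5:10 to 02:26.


07:36

Start: 146 minutes from midnight
Add: 310 minutes
Total: 456 minutes
Hours: 456 ÷ 60 = 7 remainder 36


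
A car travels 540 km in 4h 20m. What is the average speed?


124.6 km/h

Distance: 540 km
Time: 4h 20m = 260 min = 260/60 = 13/3 hours
Speed = 540 ÷ (13/3) = 540 × 3 / 13 = 1620/13 ≈ 124.6 km/h


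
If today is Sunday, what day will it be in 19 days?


Start: Sunday (index 6)
(6 + 19) mod 7
= 25 mod 7
= 4
Index 4 → Friday

Friday


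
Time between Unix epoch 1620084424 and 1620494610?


410186 seconds (113.9 hours / 4.75 days)

Difference = 1620494610 - 1620084424 = 410186 seconds
In hours: 410186 / 3600 ≈ 113.9
In days: 410186 / 86400 ≈ 4.75


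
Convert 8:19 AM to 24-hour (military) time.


Input: 8:19 AM
AM hour stays: 8

08:19


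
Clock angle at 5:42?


Hour hand = 5×30 + 42×0.5 = 171.0°
Minute hand = 42×6 = 252°
Difference = |171.0 - 252| = 81.0°

81.0°


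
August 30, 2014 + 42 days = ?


Start: August 30, 2014
Add 42 days
August 30 → September 1: 31 - 30 + 1 = 2 days (42 - 2 = 40 left)
September 1 → October 1: 30 - 1 + 1 = 30 days (40 - 30 = 10 left)
October 1 + 10 = October 11, 2014

October 11, 2014


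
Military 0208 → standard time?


2:08 AM

Hour: 2
2 < 12 → AM


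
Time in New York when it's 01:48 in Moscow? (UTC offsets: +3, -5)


17:48 (previous day)

Time difference = UTC-5 - UTC+3 = -8 hours
New hour = (1 -8) mod 24
= -7 mod 24 = 17
Minutes unchanged → 17:48; -7 < 0 → previous day


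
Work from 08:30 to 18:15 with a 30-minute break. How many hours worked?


9h 15m (555 minutes)

Total time = (18×60+15) - (8×60+30)
= 1095 - 510 = 585 min
Minus break: 585 - 30 = 555 min
= 9h 15m


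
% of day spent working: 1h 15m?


5.2%

Time: 75 minutes
Day: 1440 minutes
Percentage = (75/1440) × 100 ≈ 5.2%


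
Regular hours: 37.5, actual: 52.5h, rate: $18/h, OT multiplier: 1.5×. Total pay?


Regular: 37.5h × $18 = $675.00
Overtime: 52.5 - 37.5 = 15.0h
OT pay: 15.0h × $18 × 1.5 = $405.00
Total = $675.00 + $405.00 = $1080.00

$1080.00


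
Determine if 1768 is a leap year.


Yes

Rules: divisible by 4 AND (not by 100 OR by 400)
1768 ÷ 4 = 442 exactly → divisible by 4
1768 ÷ 100 = 17 remainder 68 → not divisible by 100
Divisible by 4 but not by 100 → leap year


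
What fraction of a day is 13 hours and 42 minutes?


0.5708 (57.08%)

Total minutes: 13×60 + 42 = 822
Day = 24×60 = 1440 minutes
Fraction = 822/1440 ≈ 0.5708
As a percentage: 822/1440 × 100 ≈ 57.08%


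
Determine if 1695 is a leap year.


Rules: divisible by 4 AND (not by 100 OR by 400)
1695 ÷ 4 = 423 remainder 3 → not divisible by 4
Not divisible by 4 → not a leap year

No


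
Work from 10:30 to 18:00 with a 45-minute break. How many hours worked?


6h 45m (405 minutes)

Total time = (18×60+0) - (10×60+30)
= 1080 - 630 = 450 min
Minus break: 450 - 45 = 405 min
= 6h 45m


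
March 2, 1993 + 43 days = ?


Start: March 2, 1993
Add 43 days
March 2 → April 1: 31 - 2 + 1 = 30 days (43 - 30 = 13 left)
April 1 + 13 = April 14, 1993

April 14, 1993


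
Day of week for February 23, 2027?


Zeller's congruence:
q=23, m=14, k=26, j=20
h = (23 + ⌊13×15/5⌋ + 26 + ⌊26/4⌋ + ⌊20/4⌋ - 2×20) mod 7
= (23 + 39 + 26 + 6 + 5 - 40) mod 7
= 59 mod 7 = 3
h=3 → Tuesday

Tuesday


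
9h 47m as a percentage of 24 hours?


Total minutes: 9×60 + 47 = 587
Day = 24×60 = 1440 minutes
Fraction = 587/1440 ≈ 0.4076
As a percentage: 587/1440 × 100 ≈ 40.76%

0.4076 (40.76%)


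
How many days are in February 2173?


Month: February (month 2)
February: 28 or 29 (leap year)
2173 leap year? No

28 days


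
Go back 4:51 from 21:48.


16:57

Start: 1308 minutes from midnight
Subtract: 291 minutes
Remaining: 1308 - 291 = 1017
Hours: 16, Minutes: 57


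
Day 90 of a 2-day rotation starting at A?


Shifts: A, B
Start: A (index 0)
Day 90: (0 + 90 - 1) mod 2
= 89 mod 2
= 1
Index 1 → shift B

Shift B


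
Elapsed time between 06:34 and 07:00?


End time in minutes: 7×60 + 0 = 420
Start time in minutes: 6×60 + 34 = 394
Difference = 420 - 394 = 26 minutes
= 0 hours 26 minutes

0h 26m


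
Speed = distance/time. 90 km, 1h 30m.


60.0 km/h

Distance: 90 km
Time: 1h 30m = 90 min = 90/60 = 3/2 hours
Speed = 90 ÷ (3/2) = 90 × 2 / 3 = 180/3 = 60.0 km/h


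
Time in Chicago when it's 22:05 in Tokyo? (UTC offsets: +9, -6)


07:05

Time difference = UTC-6 - UTC+9 = -15 hours
New hour = (22 -15) mod 24
= 7 mod 24 = 7
Minutes unchanged → 07:05


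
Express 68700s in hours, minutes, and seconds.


Hours: 68700 ÷ 3600 = 19 remainder 300
Minutes: 300 ÷ 60 = 5 remainder 0
Seconds: 0

19h 5m 0s


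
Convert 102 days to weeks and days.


14 weeks 4 days

Weeks: 102 ÷ 7 = 14 remainder 4


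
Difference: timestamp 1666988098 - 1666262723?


Difference = 1666988098 - 1666262723 = 725375 seconds
In hours: 725375 / 3600 ≈ 201.5
In days: 725375 / 86400 ≈ 8.40

725375 seconds (201.5 hours / 8.40 days)


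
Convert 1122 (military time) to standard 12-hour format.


Hour: 11
11 < 12 → AM

11:22 AM


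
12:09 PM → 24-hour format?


12:09

Input: 12:09 PM
12 PM → 12 (noon)


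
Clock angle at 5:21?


34.5°

Hour hand = 5×30 + 21×0.5 = 160.5°
Minute hand = 21×6 = 126°
Difference = |160.5 - 126| = 34.5°


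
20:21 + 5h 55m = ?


02:16 (next day)

Start: 1221 minutes from midnight
Add: 355 minutes
Total: 1576 minutes
Hours: 1576 ÷ 60 = 26 remainder 16
26 ≥ 24 → 26 - 24 = 2 (next day)


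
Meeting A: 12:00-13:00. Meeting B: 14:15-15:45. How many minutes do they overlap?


Meeting A: 720-780 (in minutes from midnight)
Meeting B: 855-945
Overlap start = max(720, 855) = 855
Overlap end = min(780, 945) = 780
Overlap = max(0, 780 - 855) = 0 min

0 minutes


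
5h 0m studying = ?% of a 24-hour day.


Time: 300 minutes
Day: 1440 minutes
Percentage = (300/1440) × 100 ≈ 20.8%

20.8%


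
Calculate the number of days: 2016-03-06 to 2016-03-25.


From March 6, 2016 to March 25, 2016
Same month: 25 - 6 = 19 days

19 days


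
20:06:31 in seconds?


72391 seconds

Hours: 20 × 3600 = 72000
Minutes: 6 × 60 = 360
Seconds: 31
Total = 72000 + 360 + 31 = 72391


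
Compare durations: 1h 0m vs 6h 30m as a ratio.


Duration 1: 60 minutes
Duration 2: 390 minutes
Ratio = 60:390
GCD = 30
Simplified = 2:13
As a decimal: 2/13 ≈ 0.15

2:13 (0.15)


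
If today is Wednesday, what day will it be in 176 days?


Thursday

Start: Wednesday (index 2)
(2 + 176) mod 7
= 178 mod 7
= 3
Index 3 → Thursday


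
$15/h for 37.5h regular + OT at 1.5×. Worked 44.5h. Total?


$720.00

Regular: 37.5h × $15 = $562.50
Overtime: 44.5 - 37.5 = 7.0h
OT pay: 7.0h × $15 × 1.5 = $157.50
Total = $562.50 + $157.50 = $720.00


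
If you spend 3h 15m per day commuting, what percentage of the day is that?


13.5%

Time: 195 minutes
Day: 1440 minutes
Percentage = (195/1440) × 100 ≈ 13.5%


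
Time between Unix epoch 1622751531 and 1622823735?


72204 seconds (20.1 hours / 0.84 days)

Difference = 1622823735 - 1622751531 = 72204 seconds
In hours: 72204 / 3600 ≈ 20.1
In days: 72204 / 86400 ≈ 0.84


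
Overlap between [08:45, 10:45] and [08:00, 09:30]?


Meeting A: 525-645 (in minutes from midnight)
Meeting B: 480-570
Overlap start = max(525, 480) = 525
Overlap end = min(645, 570) = 570
Overlap = max(0, 570 - 525) = 45 min

45 minutes


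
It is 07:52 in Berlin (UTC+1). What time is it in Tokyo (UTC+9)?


Time difference = UTC+9 - UTC+1 = +8 hours
New hour = (7 + 8) mod 24
= 15 mod 24 = 15
Minutes unchanged → 15:52

15:52


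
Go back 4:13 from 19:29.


15:16

Start: 1169 minutes from midnight
Subtract: 253 minutes
Remaining: 1169 - 253 = 916
Hours: 15, Minutes: 16


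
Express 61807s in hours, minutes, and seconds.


17h 10m 7s

Hours: 61807 ÷ 3600 = 17 remainder 607
Minutes: 607 ÷ 60 = 10 remainder 7
Seconds: 7


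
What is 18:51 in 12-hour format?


6:51 PM

Hour: 18
18 - 12 = 6 → PM


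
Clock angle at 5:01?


Hour hand = 5×30 + 1×0.5 = 150.5°
Minute hand = 1×6 = 6°
Difference = |150.5 - 6| = 144.5°

144.5°


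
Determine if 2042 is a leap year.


Rules: divisible by 4 AND (not by 100 OR by 400)
2042 ÷ 4 = 510 remainder 2 → not divisible by 4
Not divisible by 4 → not a leap year

No


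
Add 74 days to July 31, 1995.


October 13, 1995

Start: July 31, 1995
Add 74 days
July 31 → August 1: 31 - 31 + 1 = 1 days (74 - 1 = 73 left)
August 1 → September 1: 31 - 1 + 1 = 31 days (73 - 31 = 42 left)
September 1 → October 1: 30 - 1 + 1 = 30 days (42 - 30 = 12 left)
October 1 + 12 = October 13, 1995


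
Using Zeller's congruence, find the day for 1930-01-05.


Sunday

Zeller's congruence:
q=5, m=13, k=29, j=19
h = (5 + ⌊13×14/5⌋ + 29 + ⌊29/4⌋ + ⌊19/4⌋ - 2×19) mod 7
= (5 + 36 + 29 + 7 + 4 - 38) mod 7
= 43 mod 7 = 1
h=1 → Sunday


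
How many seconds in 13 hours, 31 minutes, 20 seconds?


Hours: 13 × 3600 = 46800
Minutes: 31 × 60 = 1860
Seconds: 20
Total = 46800 + 1860 + 20 = 48680

48680 seconds


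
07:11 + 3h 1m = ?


10:12

Start: 431 minutes from midnight
Add: 181 minutes
Total: 612 minutes
Hours: 612 ÷ 60 = 10 remainder 12


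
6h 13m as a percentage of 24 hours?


Total minutes: 6×60 + 13 = 373
Day = 24×60 = 1440 minutes
Fraction = 373/1440 ≈ 0.2590
As a percentage: 373/1440 × 100 ≈ 25.90%

0.2590 (25.90%)


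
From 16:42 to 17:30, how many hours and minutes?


0h 48m

End time in minutes: 17×60 + 30 = 1050
Start time in minutes: 16×60 + 42 = 1002
Difference = 1050 - 1002 = 48 minutes
= 0 hours 48 minutes


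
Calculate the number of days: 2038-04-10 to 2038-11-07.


211 days

From April 10, 2038 to November 7, 2038
Rest of April 2038: 30 - 10 = 20
Full months: May 31, June 30, July 31, August 31, September 30, October 31
Days into November 2038: 7
Total = 20 + 31 + 30 + 31 + 31 + 30 + 31 + 7 = 211 days


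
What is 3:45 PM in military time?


Input: 3:45 PM
PM: 3 + 12 = 15

15:45


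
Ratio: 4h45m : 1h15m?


Duration 1: 285 minutes
Duration 2: 75 minutes
Ratio = 285:75
GCD = 15
Simplified = 19:5
As a decimal: 19/5 = 3.80

19:5 (3.80)


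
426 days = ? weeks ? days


Weeks: 426 ÷ 7 = 60 remainder 6

60 weeks 6 days


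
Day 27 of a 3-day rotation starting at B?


Shift A

Shifts: A, B, C
Start: B (index 1)
Day 27: (1 + 27 - 1) mod 3
= 27 mod 3
= 0
Index 0 → shift A


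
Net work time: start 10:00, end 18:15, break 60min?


Total time = (18×60+15) - (10×60+0)
= 1095 - 600 = 495 min
Minus break: 495 - 60 = 435 min
= 7h 15m

7h 15m (435 minutes)


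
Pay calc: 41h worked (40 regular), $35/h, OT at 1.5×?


$1452.50

Regular: 40h × $35 = $1400.00
Overtime: 41 - 40 = 1h
OT pay: 1h × $35 × 1.5 = $52.50
Total = $1400.00 + $52.50 = $1452.50
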